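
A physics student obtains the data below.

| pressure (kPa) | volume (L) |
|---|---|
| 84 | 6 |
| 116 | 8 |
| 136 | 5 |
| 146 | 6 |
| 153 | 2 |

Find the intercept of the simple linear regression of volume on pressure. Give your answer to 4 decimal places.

10.9521

n = 5, Σx = 635, Σy = 27, Σxy = 3294, Σx² = 83733
Sxx = Σx² − (Σx)²/n = 83733 − 80645 = 3088
Sxy = Σxy − (Σx)(Σy)/n = 3294 − 3429 = -135
b = Sxy/Sxx = -135/3088 = -0.043718
a = ȳ − b·x̄ = 5.4 − (-0.043718)·127 = 10.952137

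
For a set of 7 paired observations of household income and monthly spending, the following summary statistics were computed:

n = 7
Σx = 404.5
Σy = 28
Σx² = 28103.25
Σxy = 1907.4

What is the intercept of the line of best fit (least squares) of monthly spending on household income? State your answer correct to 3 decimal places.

0.464

Sxx = Σx² − (Σx)²/n = 28103.25 − 23374.321429 = 4728.928571
Sxy = Σxy − (Σx)(Σy)/n = 1907.4 − 1618 = 289.4
b = Sxy/Sxx = 289.4/4728.928571 = 0.061198
a = ȳ − b·x̄ = 4 − 0.061198·57.785714 = 0.463642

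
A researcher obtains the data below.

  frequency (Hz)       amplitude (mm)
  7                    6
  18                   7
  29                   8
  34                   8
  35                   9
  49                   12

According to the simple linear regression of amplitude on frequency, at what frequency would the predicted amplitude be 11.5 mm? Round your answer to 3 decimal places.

n = 6, Σx = 172, Σy = 50, Σxy = 1575, Σx² = 5996
Sxx = Σx² − (Σx)²/n = 5996 − 4930.666667 = 1065.333333
Sxy = Σxy − (Σx)(Σy)/n = 1575 − 1433.333333 = 141.666667
b = Sxy/Sxx = 141.666667/1065.333333 = 0.132979
a = ȳ − b·x̄ = 8.333333 − 0.132979·28.666667 = 4.521277
Set a + b·x = 11.5: x = (11.5 − 4.521277) / 0.132979 = 52.48

52.480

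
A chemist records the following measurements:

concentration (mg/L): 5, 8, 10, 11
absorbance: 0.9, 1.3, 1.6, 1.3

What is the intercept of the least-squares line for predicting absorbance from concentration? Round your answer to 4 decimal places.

0.5262

n = 4, Σx = 34, Σy = 5.1, Σxy = 45.2, Σx² = 310
Sxx = Σx² − (Σx)²/n = 310 − 289 = 21
Sxy = Σxy − (Σx)(Σy)/n = 45.2 − 43.35 = 1.85
b = Sxy/Sxx = 1.85/21 = 0.088095
a = ȳ − b·x̄ = 1.275 − 0.088095·8.5 = 0.526190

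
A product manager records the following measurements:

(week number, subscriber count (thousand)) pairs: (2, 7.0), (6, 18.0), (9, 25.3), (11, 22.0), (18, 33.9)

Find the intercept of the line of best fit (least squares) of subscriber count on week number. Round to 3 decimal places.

6.753

n = 5, Σx = 46, Σy = 106.2, Σxy = 1201.9, Σx² = 566
Sxx = Σx² − (Σx)²/n = 566 − 423.2 = 142.8
Sxy = Σxy − (Σx)(Σy)/n = 1201.9 − 977.04 = 224.86
b = Sxy/Sxx = 224.86/142.8 = 1.574650
a = ȳ − b·x̄ = 21.24 − 1.574650·9.2 = 6.753221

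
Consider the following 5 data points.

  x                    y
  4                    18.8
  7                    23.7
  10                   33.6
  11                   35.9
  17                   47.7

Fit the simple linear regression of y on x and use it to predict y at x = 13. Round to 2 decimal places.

39.29

n = 5, Σx = 49, Σy = 159.7, Σxy = 1782.9, Σx² = 575
Sxx = Σx² − (Σx)²/n = 575 − 480.2 = 94.8
Sxy = Σxy − (Σx)(Σy)/n = 1782.9 − 1565.06 = 217.84
b = Sxy/Sxx = 217.84/94.8 = 2.297890
a = ȳ − b·x̄ = 31.94 − 2.297890·9.8 = 9.420675
ŷ(13) = a + b·13 = 9.420675 + 2.297890·13 = 39.293249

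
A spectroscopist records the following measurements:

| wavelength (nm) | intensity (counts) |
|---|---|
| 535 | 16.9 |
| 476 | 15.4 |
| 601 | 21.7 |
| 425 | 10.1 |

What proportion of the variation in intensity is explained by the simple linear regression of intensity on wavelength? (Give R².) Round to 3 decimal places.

0.955

n = 4, Σx = 2037, Σy = 64.1, Σxy = 33706.1, Σx² = 1054627, Σy² = 1095.67
Sxx = Σx² − (Σx)²/n = 1054627 − 1037342.25 = 17284.75
Sxy = Σxy − (Σx)(Σy)/n = 33706.1 − 32642.925 = 1063.175
Syy = Σy² − (Σy)²/n = 1095.67 − 1027.2025 = 68.4675
R² = Sxy²/(Sxx·Syy) = (1063.175)²/(17284.75·68.4675) = 0.955129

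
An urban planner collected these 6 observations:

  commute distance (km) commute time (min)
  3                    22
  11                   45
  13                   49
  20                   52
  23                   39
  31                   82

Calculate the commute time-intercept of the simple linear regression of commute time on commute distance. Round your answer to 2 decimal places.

20.20

n = 6, Σx = 101, Σy = 289, Σxy = 5677, Σx² = 2189
Sxx = Σx² − (Σx)²/n = 2189 − 1700.166667 = 488.833333
Sxy = Σxy − (Σx)(Σy)/n = 5677 − 4864.833333 = 812.166667
b = Sxy/Sxx = 812.166667/488.833333 = 1.661439
a = ȳ − b·x̄ = 48.166667 − 1.661439·16.833333 = 20.199114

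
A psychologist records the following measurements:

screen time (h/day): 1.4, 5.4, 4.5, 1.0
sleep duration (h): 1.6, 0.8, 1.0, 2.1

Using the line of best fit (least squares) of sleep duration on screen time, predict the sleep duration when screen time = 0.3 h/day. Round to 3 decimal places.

n = 4, Σx = 12.3, Σy = 5.5, Σxy = 13.16, Σx² = 52.37
Sxx = Σx² − (Σx)²/n = 52.37 − 37.8225 = 14.5475
Sxy = Σxy − (Σx)(Σy)/n = 13.16 − 16.9125 = -3.7525
b = Sxy/Sxx = -3.7525/14.5475 = -0.257948
a = ȳ − b·x̄ = 1.375 − (-0.257948)·3.075 = 2.168190
ŷ(0.3) = a + b·0.3 = 2.168190 + (-0.257948)·0.3 = 2.090806

2.091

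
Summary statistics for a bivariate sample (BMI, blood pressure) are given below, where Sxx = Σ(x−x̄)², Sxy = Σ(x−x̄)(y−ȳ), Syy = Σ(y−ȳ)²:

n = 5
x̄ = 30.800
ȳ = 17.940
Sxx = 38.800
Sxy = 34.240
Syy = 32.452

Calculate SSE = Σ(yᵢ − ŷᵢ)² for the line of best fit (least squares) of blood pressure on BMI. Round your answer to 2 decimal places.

2.24

b = Sxy/Sxx = 34.24/38.8 = 0.882474
SSE = Syy − b·Sxy = 32.452 − 0.882474·34.24 = 2.236082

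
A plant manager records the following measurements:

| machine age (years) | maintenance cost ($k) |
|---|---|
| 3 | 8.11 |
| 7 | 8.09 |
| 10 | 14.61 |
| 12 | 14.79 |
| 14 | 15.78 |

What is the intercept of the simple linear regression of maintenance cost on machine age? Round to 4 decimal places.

4.8024

n = 5, Σx = 46, Σy = 61.38, Σxy = 625.46, Σx² = 498
Sxx = Σx² − (Σx)²/n = 498 − 423.2 = 74.8
Sxy = Σxy − (Σx)(Σy)/n = 625.46 − 564.696 = 60.764
b = Sxy/Sxx = 60.764/74.8 = 0.812353
a = ȳ − b·x̄ = 12.276 − 0.812353·9.2 = 4.802353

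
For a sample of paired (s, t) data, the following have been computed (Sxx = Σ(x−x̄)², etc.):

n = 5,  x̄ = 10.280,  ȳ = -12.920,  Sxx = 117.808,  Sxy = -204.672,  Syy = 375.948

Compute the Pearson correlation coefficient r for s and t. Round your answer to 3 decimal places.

r = Sxy/√(Sxx·Syy) = -204.672/√(44289.681984) = -204.672/210.451139 = -0.972539

-0.973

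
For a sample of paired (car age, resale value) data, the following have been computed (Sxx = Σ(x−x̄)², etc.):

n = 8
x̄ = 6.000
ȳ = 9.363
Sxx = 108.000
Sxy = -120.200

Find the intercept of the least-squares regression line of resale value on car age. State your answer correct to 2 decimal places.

16.04

b = Sxy/Sxx = -120.2/108 = -1.112963
a = ȳ − b·x̄ = 9.363 − (-1.112963)·6 = 16.040778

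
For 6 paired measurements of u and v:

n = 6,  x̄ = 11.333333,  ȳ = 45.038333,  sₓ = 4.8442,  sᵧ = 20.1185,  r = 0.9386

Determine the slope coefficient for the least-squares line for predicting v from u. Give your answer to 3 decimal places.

b = r · sᵧ/sₓ = 0.9386 · 20.1185/4.8442 = 3.898110

3.898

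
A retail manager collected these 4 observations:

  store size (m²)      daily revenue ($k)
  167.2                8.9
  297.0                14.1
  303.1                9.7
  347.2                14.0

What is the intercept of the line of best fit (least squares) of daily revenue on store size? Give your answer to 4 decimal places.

4.5011

n = 4, Σx = 1114.5, Σy = 46.7, Σxy = 13476.65, Σx² = 328582.29
Sxx = Σx² − (Σx)²/n = 328582.29 − 310527.5625 = 18054.7275
Sxy = Σxy − (Σx)(Σy)/n = 13476.65 − 13011.7875 = 464.8625
b = Sxy/Sxx = 464.8625/18054.7275 = 0.025747
a = ȳ − b·x̄ = 11.675 − 0.025747·278.625 = 4.501127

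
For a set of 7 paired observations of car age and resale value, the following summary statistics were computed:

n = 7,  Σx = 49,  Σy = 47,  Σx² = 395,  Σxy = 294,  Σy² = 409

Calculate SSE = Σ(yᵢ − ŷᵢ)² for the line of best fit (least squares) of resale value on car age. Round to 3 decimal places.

69.871

Sxx = Σx² − (Σx)²/n = 395 − 343 = 52
Sxy = Σxy − (Σx)(Σy)/n = 294 − 329 = -35
Syy = Σy² − (Σy)²/n = 409 − 315.571429 = 93.428571
b = Sxy/Sxx = -35/52 = -0.673077
SSE = Syy − b·Sxy = 93.428571 − (-0.673077)·(-35) = 69.870879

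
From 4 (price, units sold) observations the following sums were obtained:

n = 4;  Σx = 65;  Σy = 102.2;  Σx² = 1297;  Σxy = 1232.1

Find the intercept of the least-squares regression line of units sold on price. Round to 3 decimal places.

Sxx = Σx² − (Σx)²/n = 1297 − 1056.25 = 240.75
Sxy = Σxy − (Σx)(Σy)/n = 1232.1 − 1660.75 = -428.65
b = Sxy/Sxx = -428.65/240.75 = -1.780478
a = ȳ − b·x̄ = 25.55 − (-1.780478)·16.25 = 54.482762

54.483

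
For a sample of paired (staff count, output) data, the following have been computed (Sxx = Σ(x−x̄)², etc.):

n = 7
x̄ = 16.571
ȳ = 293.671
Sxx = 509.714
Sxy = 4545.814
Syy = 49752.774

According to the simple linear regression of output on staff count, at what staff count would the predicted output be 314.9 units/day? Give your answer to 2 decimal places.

18.95

b = Sxy/Sxx = 4545.814/509.714 = 8.918362
a = ȳ − b·x̄ = 293.671 − 8.918362·16.571 = 145.884822
Set a + b·x = 314.9: x = (314.9 − 145.884822) / 8.918362 = 18.951370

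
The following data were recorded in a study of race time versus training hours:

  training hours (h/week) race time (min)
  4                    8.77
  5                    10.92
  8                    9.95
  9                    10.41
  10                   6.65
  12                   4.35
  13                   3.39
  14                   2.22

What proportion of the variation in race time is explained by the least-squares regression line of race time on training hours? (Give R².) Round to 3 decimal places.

0.736

n = 8, Σx = 75, Σy = 56.66, Σxy = 456.82, Σx² = 795, Σy² = 483.0954
Sxx = Σx² − (Σx)²/n = 795 − 703.125 = 91.875
Sxy = Σxy − (Σx)(Σy)/n = 456.82 − 531.1875 = -74.3675
Syy = Σy² − (Σy)²/n = 483.0954 − 401.29445 = 81.80095
R² = Sxy²/(Sxx·Syy) = (-74.3675)²/(91.875·81.80095) = 0.735886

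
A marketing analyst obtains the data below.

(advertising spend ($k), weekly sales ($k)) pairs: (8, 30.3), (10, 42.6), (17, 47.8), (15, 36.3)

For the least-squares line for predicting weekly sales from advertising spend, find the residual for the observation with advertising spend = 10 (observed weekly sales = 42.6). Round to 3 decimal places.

n = 4, Σx = 50, Σy = 157, Σxy = 2025.5, Σx² = 678
Sxx = Σx² − (Σx)²/n = 678 − 625 = 53
Sxy = Σxy − (Σx)(Σy)/n = 2025.5 − 1962.5 = 63
b = Sxy/Sxx = 63/53 = 1.188679
a = ȳ − b·x̄ = 39.25 − 1.188679·12.5 = 24.391509
ŷ(10) = 24.391509 + 1.188679·10 = 36.278302
residual = y − ŷ = 42.6 − 36.278302 = 6.321698

6.322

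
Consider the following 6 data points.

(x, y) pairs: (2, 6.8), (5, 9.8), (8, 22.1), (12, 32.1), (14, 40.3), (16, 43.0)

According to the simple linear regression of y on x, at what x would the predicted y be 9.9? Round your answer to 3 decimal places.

n = 6, Σx = 57, Σy = 154.1, Σxy = 1876.8, Σx² = 689
Sxx = Σx² − (Σx)²/n = 689 − 541.5 = 147.5
Sxy = Σxy − (Σx)(Σy)/n = 1876.8 − 1463.95 = 412.85
b = Sxy/Sxx = 412.85/147.5 = 2.798983
a = ȳ − b·x̄ = 25.683333 − 2.798983·9.5 = -0.907006
Set a + b·x = 9.9: x = (9.9 − (-0.907006)) / 2.798983 = 3.861047

3.861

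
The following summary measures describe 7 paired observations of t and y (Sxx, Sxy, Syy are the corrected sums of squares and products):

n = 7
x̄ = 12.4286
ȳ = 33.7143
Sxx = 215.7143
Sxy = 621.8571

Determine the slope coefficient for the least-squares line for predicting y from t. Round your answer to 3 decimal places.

b = Sxy/Sxx = 621.8571/215.7143 = 2.882781

2.883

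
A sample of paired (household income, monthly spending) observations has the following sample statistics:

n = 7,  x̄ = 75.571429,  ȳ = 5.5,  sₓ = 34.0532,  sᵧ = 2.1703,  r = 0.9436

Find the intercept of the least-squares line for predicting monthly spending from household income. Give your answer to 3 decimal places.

0.955

b = r · sᵧ/sₓ = 0.9436 · 2.1703/34.0532 = 0.060138
a = ȳ − b·x̄ = 5.5 − 0.060138·75.571429 = 0.955277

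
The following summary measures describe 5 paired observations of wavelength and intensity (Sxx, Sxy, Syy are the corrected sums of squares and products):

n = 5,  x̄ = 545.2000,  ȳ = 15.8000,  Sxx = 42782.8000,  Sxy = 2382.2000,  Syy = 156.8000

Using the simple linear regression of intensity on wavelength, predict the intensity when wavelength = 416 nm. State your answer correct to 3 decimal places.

b = Sxy/Sxx = 2382.2/42782.8 = 0.055681
a = ȳ − b·x̄ = 15.8 − 0.055681·545.2 = -14.557420
ŷ(416) = a + b·416 = -14.557420 + 0.055681·416 = 8.605982

8.606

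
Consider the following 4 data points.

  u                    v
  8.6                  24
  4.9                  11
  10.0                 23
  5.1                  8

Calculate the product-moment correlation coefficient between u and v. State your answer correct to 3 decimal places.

0.946

n = 4, Σx = 28.6, Σy = 66, Σxy = 531.1, Σx² = 223.98, Σy² = 1290
Sxx = Σx² − (Σx)²/n = 223.98 − 204.49 = 19.49
Sxy = Σxy − (Σx)(Σy)/n = 531.1 − 471.9 = 59.2
Syy = Σy² − (Σy)²/n = 1290 − 1089 = 201
r = Sxy/√(Sxx·Syy) = 59.2/√(3917.49) = 59.2/62.589855 = 0.945840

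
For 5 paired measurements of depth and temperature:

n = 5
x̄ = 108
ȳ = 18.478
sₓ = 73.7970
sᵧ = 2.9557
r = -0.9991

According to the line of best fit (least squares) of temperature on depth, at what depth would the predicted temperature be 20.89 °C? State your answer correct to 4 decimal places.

47.7237

b = r · sᵧ/sₓ = -0.9991 · 2.9557/73.797 = -0.040016
a = ȳ − b·x̄ = 18.478 − (-0.040016)·108 = 22.799697
Set a + b·x = 20.89: x = (20.89 − 22.799697) / (-0.040016) = 47.723684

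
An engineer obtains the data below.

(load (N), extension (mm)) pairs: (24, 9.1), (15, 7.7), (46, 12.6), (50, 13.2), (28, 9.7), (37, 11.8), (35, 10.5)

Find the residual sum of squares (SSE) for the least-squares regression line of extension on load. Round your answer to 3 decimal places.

0.517

n = 7, Σx = 235, Σy = 74.6, Σxy = 2649.2, Σx² = 8795, Σy² = 818.68
Sxx = Σx² − (Σx)²/n = 8795 − 7889.285714 = 905.714286
Sxy = Σxy − (Σx)(Σy)/n = 2649.2 − 2504.428571 = 144.771429
Syy = Σy² − (Σy)²/n = 818.68 − 795.022857 = 23.657143
b = Sxy/Sxx = 144.771429/905.714286 = 0.159842
SSE = Syy − b·Sxy = 23.657143 − 0.159842·144.771429 = 0.516549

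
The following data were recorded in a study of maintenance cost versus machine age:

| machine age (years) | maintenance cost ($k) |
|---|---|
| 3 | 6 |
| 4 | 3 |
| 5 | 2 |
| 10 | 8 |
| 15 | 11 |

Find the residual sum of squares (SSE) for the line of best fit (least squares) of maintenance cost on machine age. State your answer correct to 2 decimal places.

n = 5, Σx = 37, Σy = 30, Σxy = 285, Σx² = 375, Σy² = 234
Sxx = Σx² − (Σx)²/n = 375 − 273.8 = 101.2
Sxy = Σxy − (Σx)(Σy)/n = 285 − 222 = 63
Syy = Σy² − (Σy)²/n = 234 − 180 = 54
b = Sxy/Sxx = 63/101.2 = 0.622530
SSE = Syy − b·Sxy = 54 − 0.622530·63 = 14.780632

14.78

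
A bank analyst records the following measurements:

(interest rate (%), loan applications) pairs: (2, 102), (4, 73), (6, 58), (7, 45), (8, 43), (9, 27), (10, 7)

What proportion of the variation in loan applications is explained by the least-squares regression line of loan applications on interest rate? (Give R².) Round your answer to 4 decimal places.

n = 7, Σx = 46, Σy = 355, Σxy = 1816, Σx² = 350, Σy² = 23749
Sxx = Σx² − (Σx)²/n = 350 − 302.285714 = 47.714286
Sxy = Σxy − (Σx)(Σy)/n = 1816 − 2332.857143 = -516.857143
Syy = Σy² − (Σy)²/n = 23749 − 18003.571429 = 5745.428571
R² = Sxy²/(Sxx·Syy) = (-516.857143)²/(47.714286·5745.428571) = 0.974474

0.9745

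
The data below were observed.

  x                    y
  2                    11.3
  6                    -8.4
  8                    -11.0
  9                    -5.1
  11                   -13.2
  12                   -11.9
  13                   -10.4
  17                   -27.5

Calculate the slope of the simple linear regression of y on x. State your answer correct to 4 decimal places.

-2.0980

n = 8, Σx = 78, Σy = -76.2, Σxy = -1052.4, Σx² = 908
Sxx = Σx² − (Σx)²/n = 908 − 760.5 = 147.5
Sxy = Σxy − (Σx)(Σy)/n = -1052.4 − (-742.95) = -309.45
b = Sxy/Sxx = -309.45/147.5 = -2.097966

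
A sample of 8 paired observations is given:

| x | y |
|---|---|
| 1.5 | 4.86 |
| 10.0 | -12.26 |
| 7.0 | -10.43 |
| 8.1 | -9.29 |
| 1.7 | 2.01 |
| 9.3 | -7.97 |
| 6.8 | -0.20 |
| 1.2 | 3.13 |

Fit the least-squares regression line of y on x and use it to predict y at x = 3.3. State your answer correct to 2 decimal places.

0.32

n = 8, Σx = 45.6, Σy = -30.15, Σxy = -331.877, Σx² = 353.92
Sxx = Σx² − (Σx)²/n = 353.92 − 259.92 = 94
Sxy = Σxy − (Σx)(Σy)/n = -331.877 − (-171.855) = -160.022
b = Sxy/Sxx = -160.022/94 = -1.702362
a = ȳ − b·x̄ = -3.76875 − (-1.702362)·5.7 = 5.934712
ŷ(3.3) = a + b·3.3 = 5.934712 + (-1.702362)·3.3 = 0.316918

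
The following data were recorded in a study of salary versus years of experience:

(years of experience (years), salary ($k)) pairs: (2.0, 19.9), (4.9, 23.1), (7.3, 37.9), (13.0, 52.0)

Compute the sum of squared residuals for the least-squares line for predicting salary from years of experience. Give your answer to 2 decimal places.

n = 4, Σx = 27.2, Σy = 132.9, Σxy = 1105.66, Σx² = 250.3, Σy² = 5070.03
Sxx = Σx² − (Σx)²/n = 250.3 − 184.96 = 65.34
Sxy = Σxy − (Σx)(Σy)/n = 1105.66 − 903.72 = 201.94
Syy = Σy² − (Σy)²/n = 5070.03 − 4415.6025 = 654.4275
b = Sxy/Sxx = 201.94/65.34 = 3.090603
SSE = Syy − b·Sxy = 654.4275 − 3.090603·201.94 = 30.311130

30.31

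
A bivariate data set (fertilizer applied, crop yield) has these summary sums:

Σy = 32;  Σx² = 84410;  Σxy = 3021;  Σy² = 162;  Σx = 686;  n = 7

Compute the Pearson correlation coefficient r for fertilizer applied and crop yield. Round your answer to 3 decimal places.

Sxx = Σx² − (Σx)²/n = 84410 − 67228 = 17182
Sxy = Σxy − (Σx)(Σy)/n = 3021 − 3136 = -115
Syy = Σy² − (Σy)²/n = 162 − 146.285714 = 15.714286
r = Sxy/√(Sxx·Syy) = -115/√(270002.857143) = -115/519.617992 = -0.221316

-0.221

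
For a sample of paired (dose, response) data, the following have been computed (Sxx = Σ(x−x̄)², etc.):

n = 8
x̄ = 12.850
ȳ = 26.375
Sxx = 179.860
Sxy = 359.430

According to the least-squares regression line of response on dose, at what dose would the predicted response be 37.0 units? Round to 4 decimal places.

b = Sxy/Sxx = 359.43/179.86 = 1.998388
a = ȳ − b·x̄ = 26.375 − 1.998388·12.85 = 0.695719
Set a + b·x = 37.0: x = (37.0 − 0.695719) / 1.998388 = 18.166786

18.1668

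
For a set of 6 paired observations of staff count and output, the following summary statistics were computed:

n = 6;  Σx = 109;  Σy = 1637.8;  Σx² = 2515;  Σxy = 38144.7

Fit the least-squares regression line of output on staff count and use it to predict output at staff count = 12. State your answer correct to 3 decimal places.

176.214

Sxx = Σx² − (Σx)²/n = 2515 − 1980.166667 = 534.833333
Sxy = Σxy − (Σx)(Σy)/n = 38144.7 − 29753.366667 = 8391.333333
b = Sxy/Sxx = 8391.333333/534.833333 = 15.689623
a = ȳ − b·x̄ = 272.966667 − 15.689623·18.166667 = -12.061483
ŷ(12) = a + b·12 = -12.061483 + 15.689623·12 = 176.213992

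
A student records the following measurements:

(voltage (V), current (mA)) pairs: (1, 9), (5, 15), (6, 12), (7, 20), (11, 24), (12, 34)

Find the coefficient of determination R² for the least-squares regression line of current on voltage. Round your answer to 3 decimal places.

n = 6, Σx = 42, Σy = 114, Σxy = 968, Σx² = 376, Σy² = 2582
Sxx = Σx² − (Σx)²/n = 376 − 294 = 82
Sxy = Σxy − (Σx)(Σy)/n = 968 − 798 = 170
Syy = Σy² − (Σy)²/n = 2582 − 2166 = 416
R² = Sxy²/(Sxx·Syy) = (170)²/(82·416) = 0.847209

0.847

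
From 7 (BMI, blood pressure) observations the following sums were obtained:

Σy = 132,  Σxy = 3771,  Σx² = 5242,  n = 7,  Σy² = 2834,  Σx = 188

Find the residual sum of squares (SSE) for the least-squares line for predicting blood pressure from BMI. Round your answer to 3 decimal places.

80.353

Sxx = Σx² − (Σx)²/n = 5242 − 5049.142857 = 192.857143
Sxy = Σxy − (Σx)(Σy)/n = 3771 − 3545.142857 = 225.857143
Syy = Σy² − (Σy)²/n = 2834 − 2489.142857 = 344.857143
b = Sxy/Sxx = 225.857143/192.857143 = 1.171111
SSE = Syy − b·Sxy = 344.857143 − 1.171111·225.857143 = 80.353333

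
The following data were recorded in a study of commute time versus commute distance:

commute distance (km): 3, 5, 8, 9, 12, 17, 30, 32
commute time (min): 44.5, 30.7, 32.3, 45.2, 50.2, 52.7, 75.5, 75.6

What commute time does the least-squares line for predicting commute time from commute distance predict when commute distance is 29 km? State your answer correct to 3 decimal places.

n = 8, Σx = 116, Σy = 406.7, Σxy = 7134.7, Σx² = 2536
Sxx = Σx² − (Σx)²/n = 2536 − 1682 = 854
Sxy = Σxy − (Σx)(Σy)/n = 7134.7 − 5897.15 = 1237.55
b = Sxy/Sxx = 1237.55/854 = 1.449122
a = ȳ − b·x̄ = 50.8375 − 1.449122·14.5 = 29.825234
ŷ(29) = a + b·29 = 29.825234 + 1.449122·29 = 71.849766

71.850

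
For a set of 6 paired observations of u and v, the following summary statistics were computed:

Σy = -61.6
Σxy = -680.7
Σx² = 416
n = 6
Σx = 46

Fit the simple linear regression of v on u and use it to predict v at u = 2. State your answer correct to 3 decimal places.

8.383

Sxx = Σx² − (Σx)²/n = 416 − 352.666667 = 63.333333
Sxy = Σxy − (Σx)(Σy)/n = -680.7 − (-472.266667) = -208.433333
b = Sxy/Sxx = -208.433333/63.333333 = -3.291053
a = ȳ − b·x̄ = -10.266667 − (-3.291053)·7.666667 = 14.964737
ŷ(2) = a + b·2 = 14.964737 + (-3.291053)·2 = 8.382632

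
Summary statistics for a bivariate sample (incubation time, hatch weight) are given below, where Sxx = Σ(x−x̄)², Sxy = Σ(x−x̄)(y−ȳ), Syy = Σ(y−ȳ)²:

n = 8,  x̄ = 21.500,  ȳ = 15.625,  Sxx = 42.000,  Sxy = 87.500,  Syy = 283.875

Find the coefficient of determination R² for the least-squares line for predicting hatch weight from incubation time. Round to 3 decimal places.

R² = Sxy²/(Sxx·Syy) = (87.5)²/(42·283.875) = 0.642155

0.642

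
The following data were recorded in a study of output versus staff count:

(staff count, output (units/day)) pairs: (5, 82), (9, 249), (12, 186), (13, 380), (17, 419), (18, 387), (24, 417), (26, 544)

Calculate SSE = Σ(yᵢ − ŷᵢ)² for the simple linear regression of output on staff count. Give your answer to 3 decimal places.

29078.961

n = 8, Σx = 124, Σy = 2664, Σxy = 48064, Σx² = 2284, Σy² = 1042876
Sxx = Σx² − (Σx)²/n = 2284 − 1922 = 362
Sxy = Σxy − (Σx)(Σy)/n = 48064 − 41292 = 6772
Syy = Σy² − (Σy)²/n = 1042876 − 887112 = 155764
b = Sxy/Sxx = 6772/362 = 18.707182
SSE = Syy − b·Sxy = 155764 − 18.707182·6772 = 29078.961326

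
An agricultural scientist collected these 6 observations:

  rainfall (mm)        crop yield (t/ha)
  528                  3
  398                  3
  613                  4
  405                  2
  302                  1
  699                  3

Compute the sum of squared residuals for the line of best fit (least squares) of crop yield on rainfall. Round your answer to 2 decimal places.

n = 6, Σx = 2945, Σy = 16, Σxy = 8439, Σx² = 1556787, Σy² = 48
Sxx = Σx² − (Σx)²/n = 1556787 − 1445504.166667 = 111282.833333
Sxy = Σxy − (Σx)(Σy)/n = 8439 − 7853.333333 = 585.666667
Syy = Σy² − (Σy)²/n = 48 − 42.666667 = 5.333333
b = Sxy/Sxx = 585.666667/111282.833333 = 0.005263
SSE = Syy − b·Sxy = 5.333333 − 0.005263·585.666667 = 2.251048

2.25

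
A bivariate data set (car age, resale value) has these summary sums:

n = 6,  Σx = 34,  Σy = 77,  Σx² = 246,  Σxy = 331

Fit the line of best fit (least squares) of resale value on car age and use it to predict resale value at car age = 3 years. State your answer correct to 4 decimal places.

18.1000

Sxx = Σx² − (Σx)²/n = 246 − 192.666667 = 53.333333
Sxy = Σxy − (Σx)(Σy)/n = 331 − 436.333333 = -105.333333
b = Sxy/Sxx = -105.333333/53.333333 = -1.975
a = ȳ − b·x̄ = 12.833333 − (-1.975)·5.666667 = 24.025
ŷ(3) = a + b·3 = 24.025 + (-1.975)·3 = 18.1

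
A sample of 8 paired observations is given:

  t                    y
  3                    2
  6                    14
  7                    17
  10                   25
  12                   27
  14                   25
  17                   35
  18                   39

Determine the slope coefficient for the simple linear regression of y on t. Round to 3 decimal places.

n = 8, Σx = 87, Σy = 184, Σxy = 2430, Σx² = 1147
Sxx = Σx² − (Σx)²/n = 1147 − 946.125 = 200.875
Sxy = Σxy − (Σx)(Σy)/n = 2430 − 2001 = 429
b = Sxy/Sxx = 429/200.875 = 2.135657

2.136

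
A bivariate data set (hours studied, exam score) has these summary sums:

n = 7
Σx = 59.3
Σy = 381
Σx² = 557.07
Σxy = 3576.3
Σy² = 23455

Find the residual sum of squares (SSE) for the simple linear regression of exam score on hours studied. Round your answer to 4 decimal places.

Sxx = Σx² − (Σx)²/n = 557.07 − 502.355714 = 54.714286
Sxy = Σxy − (Σx)(Σy)/n = 3576.3 − 3227.614286 = 348.685714
Syy = Σy² − (Σy)²/n = 23455 − 20737.285714 = 2717.714286
b = Sxy/Sxx = 348.685714/54.714286 = 6.372846
SSE = Syy − b·Sxy = 2717.714286 − 6.372846·348.685714 = 495.593943

495.5939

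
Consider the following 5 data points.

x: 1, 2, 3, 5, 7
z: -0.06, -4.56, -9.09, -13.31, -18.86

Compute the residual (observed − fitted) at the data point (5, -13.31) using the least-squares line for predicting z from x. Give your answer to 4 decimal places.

n = 5, Σx = 18, Σy = -45.88, Σxy = -235.02, Σx² = 88
Sxx = Σx² − (Σx)²/n = 88 − 64.8 = 23.2
Sxy = Σxy − (Σx)(Σy)/n = -235.02 − (-165.168) = -69.852
b = Sxy/Sxx = -69.852/23.2 = -3.010862
a = ȳ − b·x̄ = -9.176 − (-3.010862)·3.6 = 1.663103
ŷ(5) = 1.663103 + (-3.010862)·5 = -13.391207
residual = y − ŷ = -13.31 − (-13.391207) = 0.081207

0.0812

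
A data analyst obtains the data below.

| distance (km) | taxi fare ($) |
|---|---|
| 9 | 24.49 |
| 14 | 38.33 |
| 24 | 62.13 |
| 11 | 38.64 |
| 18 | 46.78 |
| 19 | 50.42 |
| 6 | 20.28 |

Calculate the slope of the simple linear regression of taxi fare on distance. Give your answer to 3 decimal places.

2.269

n = 7, Σx = 101, Σy = 281.07, Σxy = 4594.89, Σx² = 1695
Sxx = Σx² − (Σx)²/n = 1695 − 1457.285714 = 237.714286
Sxy = Σxy − (Σx)(Σy)/n = 4594.89 − 4055.438571 = 539.451429
b = Sxy/Sxx = 539.451429/237.714286 = 2.269327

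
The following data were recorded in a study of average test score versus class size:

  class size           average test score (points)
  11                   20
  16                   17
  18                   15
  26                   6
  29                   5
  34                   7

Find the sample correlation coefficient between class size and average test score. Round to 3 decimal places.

-0.933

n = 6, Σx = 134, Σy = 70, Σxy = 1301, Σx² = 3374, Σy² = 1024
Sxx = Σx² − (Σx)²/n = 3374 − 2992.666667 = 381.333333
Sxy = Σxy − (Σx)(Σy)/n = 1301 − 1563.333333 = -262.333333
Syy = Σy² − (Σy)²/n = 1024 − 816.666667 = 207.333333
r = Sxy/√(Sxx·Syy) = -262.333333/√(79063.111111) = -262.333333/281.181634 = -0.932968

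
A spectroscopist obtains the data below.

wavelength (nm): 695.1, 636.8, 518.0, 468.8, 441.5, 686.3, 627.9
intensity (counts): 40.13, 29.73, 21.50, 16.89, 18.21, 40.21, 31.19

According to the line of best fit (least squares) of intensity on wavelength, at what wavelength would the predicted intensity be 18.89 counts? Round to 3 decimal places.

n = 7, Σx = 4074.4, Σy = 197.86, Σxy = 121101.498, Σx² = 2436964.04
Sxx = Σx² − (Σx)²/n = 2436964.04 − 2371533.622857 = 65430.417143
Sxy = Σxy − (Σx)(Σy)/n = 121101.498 − 115165.826286 = 5935.671714
b = Sxy/Sxx = 5935.671714/65430.417143 = 0.090717
a = ȳ − b·x̄ = 28.265714 − 0.090717·582.057143 = -24.536946
Set a + b·x = 18.89: x = (18.89 − (-24.536946)) / 0.090717 = 478.706263

478.706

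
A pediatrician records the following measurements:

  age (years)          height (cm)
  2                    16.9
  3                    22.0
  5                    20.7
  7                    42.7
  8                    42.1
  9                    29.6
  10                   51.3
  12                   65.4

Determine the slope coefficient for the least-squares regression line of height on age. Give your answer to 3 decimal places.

n = 8, Σx = 56, Σy = 290.7, Σxy = 2403.2, Σx² = 476
Sxx = Σx² − (Σx)²/n = 476 − 392 = 84
Sxy = Σxy − (Σx)(Σy)/n = 2403.2 − 2034.9 = 368.3
b = Sxy/Sxx = 368.3/84 = 4.384524

4.385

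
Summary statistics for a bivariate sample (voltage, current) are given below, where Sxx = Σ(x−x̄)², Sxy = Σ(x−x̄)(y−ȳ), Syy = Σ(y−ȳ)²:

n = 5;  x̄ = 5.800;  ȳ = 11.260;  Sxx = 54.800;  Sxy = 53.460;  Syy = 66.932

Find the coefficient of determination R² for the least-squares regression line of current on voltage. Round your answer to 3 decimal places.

R² = Sxy²/(Sxx·Syy) = (53.46)²/(54.8·66.932) = 0.779190

0.779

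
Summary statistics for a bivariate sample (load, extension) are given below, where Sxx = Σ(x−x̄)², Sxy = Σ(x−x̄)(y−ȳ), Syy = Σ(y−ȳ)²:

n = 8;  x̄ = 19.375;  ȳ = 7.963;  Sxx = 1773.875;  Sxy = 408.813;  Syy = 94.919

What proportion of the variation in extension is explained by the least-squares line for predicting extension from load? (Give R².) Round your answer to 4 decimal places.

0.9926

R² = Sxy²/(Sxx·Syy) = (408.813)²/(1773.875·94.919) = 0.992598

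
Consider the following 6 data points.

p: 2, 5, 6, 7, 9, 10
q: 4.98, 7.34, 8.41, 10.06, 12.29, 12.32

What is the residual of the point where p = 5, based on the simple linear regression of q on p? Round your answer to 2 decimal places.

n = 6, Σx = 39, Σy = 55.4, Σxy = 401.35, Σx² = 295
Sxx = Σx² − (Σx)²/n = 295 − 253.5 = 41.5
Sxy = Σxy − (Σx)(Σy)/n = 401.35 − 360.1 = 41.25
b = Sxy/Sxx = 41.25/41.5 = 0.993976
a = ȳ − b·x̄ = 9.233333 − 0.993976·6.5 = 2.772490
ŷ(5) = 2.772490 + 0.993976·5 = 7.742369
residual = y − ŷ = 7.34 − 7.742369 = -0.402369

-0.40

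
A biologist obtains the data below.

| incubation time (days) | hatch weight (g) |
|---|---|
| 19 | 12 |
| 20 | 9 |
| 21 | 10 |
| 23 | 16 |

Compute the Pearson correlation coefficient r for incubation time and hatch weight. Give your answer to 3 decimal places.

n = 4, Σx = 83, Σy = 47, Σxy = 986, Σx² = 1731, Σy² = 581
Sxx = Σx² − (Σx)²/n = 1731 − 1722.25 = 8.75
Sxy = Σxy − (Σx)(Σy)/n = 986 − 975.25 = 10.75
Syy = Σy² − (Σy)²/n = 581 − 552.25 = 28.75
r = Sxy/√(Sxx·Syy) = 10.75/√(251.5625) = 10.75/15.860722 = 0.677775

0.678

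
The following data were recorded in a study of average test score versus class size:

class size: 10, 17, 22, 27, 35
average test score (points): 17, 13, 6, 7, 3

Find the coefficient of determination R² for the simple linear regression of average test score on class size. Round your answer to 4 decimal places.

n = 5, Σx = 111, Σy = 46, Σxy = 817, Σx² = 2827, Σy² = 552
Sxx = Σx² − (Σx)²/n = 2827 − 2464.2 = 362.8
Sxy = Σxy − (Σx)(Σy)/n = 817 − 1021.2 = -204.2
Syy = Σy² − (Σy)²/n = 552 − 423.2 = 128.8
R² = Sxy²/(Sxx·Syy) = (-204.2)²/(362.8·128.8) = 0.892336

0.8923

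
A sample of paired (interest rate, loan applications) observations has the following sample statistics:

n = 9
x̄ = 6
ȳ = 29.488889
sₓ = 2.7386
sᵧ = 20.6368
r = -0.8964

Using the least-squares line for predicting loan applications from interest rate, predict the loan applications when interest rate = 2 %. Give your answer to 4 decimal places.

56.5083

b = r · sᵧ/sₓ = -0.8964 · 20.6368/2.7386 = -6.754848
a = ȳ − b·x̄ = 29.488889 − (-6.754848)·6 = 70.017979
ŷ(2) = a + b·2 = 70.017979 + (-6.754848)·2 = 56.508282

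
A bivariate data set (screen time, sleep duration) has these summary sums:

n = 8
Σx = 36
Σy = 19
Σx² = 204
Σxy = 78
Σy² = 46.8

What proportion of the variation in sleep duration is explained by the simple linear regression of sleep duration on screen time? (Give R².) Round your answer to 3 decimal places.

0.800

Sxx = Σx² − (Σx)²/n = 204 − 162 = 42
Sxy = Σxy − (Σx)(Σy)/n = 78 − 85.5 = -7.5
Syy = Σy² − (Σy)²/n = 46.8 − 45.125 = 1.675
R² = Sxy²/(Sxx·Syy) = (-7.5)²/(42·1.675) = 0.799574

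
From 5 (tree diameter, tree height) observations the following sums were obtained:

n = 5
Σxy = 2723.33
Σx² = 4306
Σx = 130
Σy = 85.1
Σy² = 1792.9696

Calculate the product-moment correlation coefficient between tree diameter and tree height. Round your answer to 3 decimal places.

Sxx = Σx² − (Σx)²/n = 4306 − 3380 = 926
Sxy = Σxy − (Σx)(Σy)/n = 2723.33 − 2212.6 = 510.73
Syy = Σy² − (Σy)²/n = 1792.9696 − 1448.402 = 344.5676
r = Sxy/√(Sxx·Syy) = 510.73/√(319069.5976) = 510.73/564.862459 = 0.904167

0.904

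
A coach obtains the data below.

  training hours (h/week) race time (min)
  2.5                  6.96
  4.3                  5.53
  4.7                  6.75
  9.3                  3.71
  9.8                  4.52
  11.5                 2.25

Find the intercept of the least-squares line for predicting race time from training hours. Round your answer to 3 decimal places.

8.234

n = 6, Σx = 42.1, Σy = 29.72, Σxy = 177.578, Σx² = 361.61
Sxx = Σx² − (Σx)²/n = 361.61 − 295.401667 = 66.208333
Sxy = Σxy − (Σx)(Σy)/n = 177.578 − 208.535333 = -30.957333
b = Sxy/Sxx = -30.957333/66.208333 = -0.467575
a = ȳ − b·x̄ = 4.953333 − (-0.467575)·7.016667 = 8.234148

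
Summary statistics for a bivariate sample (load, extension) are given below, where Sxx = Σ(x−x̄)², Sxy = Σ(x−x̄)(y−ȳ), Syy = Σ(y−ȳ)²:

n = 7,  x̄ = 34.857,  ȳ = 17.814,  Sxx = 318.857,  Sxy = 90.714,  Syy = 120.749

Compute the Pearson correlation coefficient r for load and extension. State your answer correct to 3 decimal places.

r = Sxy/√(Sxx·Syy) = 90.714/√(38501.663893) = 90.714/196.218409 = 0.462311

0.462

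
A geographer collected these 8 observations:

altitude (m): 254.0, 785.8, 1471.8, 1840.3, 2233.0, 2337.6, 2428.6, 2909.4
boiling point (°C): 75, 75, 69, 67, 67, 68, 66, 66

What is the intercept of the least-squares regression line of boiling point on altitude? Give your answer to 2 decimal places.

76.11

n = 8, Σx = 14260.5, Σy = 553, Σxy = 963715.1, Σx² = 31048266.05
Sxx = Σx² − (Σx)²/n = 31048266.05 − 25420232.53125 = 5628033.51875
Sxy = Σxy − (Σx)(Σy)/n = 963715.1 − 985757.0625 = -22041.9625
b = Sxy/Sxx = -22041.9625/5628033.51875 = -0.003916
a = ȳ − b·x̄ = 69.125 − (-0.003916)·1782.5625 = 76.106333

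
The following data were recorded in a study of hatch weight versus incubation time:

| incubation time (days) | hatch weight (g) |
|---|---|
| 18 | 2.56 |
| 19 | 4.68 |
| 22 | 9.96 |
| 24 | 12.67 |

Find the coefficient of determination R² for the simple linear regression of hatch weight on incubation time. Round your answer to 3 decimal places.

n = 4, Σx = 83, Σy = 29.87, Σxy = 658.2, Σx² = 1745, Σy² = 288.1865
Sxx = Σx² − (Σx)²/n = 1745 − 1722.25 = 22.75
Sxy = Σxy − (Σx)(Σy)/n = 658.2 − 619.8025 = 38.3975
Syy = Σy² − (Σy)²/n = 288.1865 − 223.054225 = 65.132275
R² = Sxy²/(Sxx·Syy) = (38.3975)²/(22.75·65.132275) = 0.995012

0.995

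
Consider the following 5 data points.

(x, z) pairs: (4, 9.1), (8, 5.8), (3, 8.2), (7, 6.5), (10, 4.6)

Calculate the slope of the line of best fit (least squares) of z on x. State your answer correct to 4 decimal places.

n = 5, Σx = 32, Σy = 34.2, Σxy = 198.9, Σx² = 238
Sxx = Σx² − (Σx)²/n = 238 − 204.8 = 33.2
Sxy = Σxy − (Σx)(Σy)/n = 198.9 − 218.88 = -19.98
b = Sxy/Sxx = -19.98/33.2 = -0.601807

-0.6018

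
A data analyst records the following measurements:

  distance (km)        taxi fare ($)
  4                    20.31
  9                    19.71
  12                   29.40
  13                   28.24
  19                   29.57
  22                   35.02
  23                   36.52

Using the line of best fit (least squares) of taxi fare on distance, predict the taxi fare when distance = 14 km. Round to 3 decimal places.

n = 7, Σx = 102, Σy = 198.77, Σxy = 3150.78, Σx² = 1784
Sxx = Σx² − (Σx)²/n = 1784 − 1486.285714 = 297.714286
Sxy = Σxy − (Σx)(Σy)/n = 3150.78 − 2896.362857 = 254.417143
b = Sxy/Sxx = 254.417143/297.714286 = 0.854568
a = ȳ − b·x̄ = 28.395714 − 0.854568·14.571429 = 15.943436
ŷ(14) = a + b·14 = 15.943436 + 0.854568·14 = 27.907390

27.907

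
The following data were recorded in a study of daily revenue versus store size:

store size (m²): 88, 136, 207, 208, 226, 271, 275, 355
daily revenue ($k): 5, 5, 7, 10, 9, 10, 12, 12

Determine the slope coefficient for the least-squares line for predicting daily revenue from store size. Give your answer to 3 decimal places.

0.031

n = 8, Σx = 1766, Σy = 70, Σxy = 16953, Σx² = 438520
Sxx = Σx² − (Σx)²/n = 438520 − 389844.5 = 48675.5
Sxy = Σxy − (Σx)(Σy)/n = 16953 − 15452.5 = 1500.5
b = Sxy/Sxx = 1500.5/48675.5 = 0.030827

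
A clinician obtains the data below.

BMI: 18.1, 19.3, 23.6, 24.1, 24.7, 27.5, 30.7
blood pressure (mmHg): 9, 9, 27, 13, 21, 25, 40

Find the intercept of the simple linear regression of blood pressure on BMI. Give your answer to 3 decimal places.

n = 7, Σx = 168, Σy = 144, Σxy = 3721.3, Σx² = 4146.7
Sxx = Σx² − (Σx)²/n = 4146.7 − 4032 = 114.7
Sxy = Σxy − (Σx)(Σy)/n = 3721.3 − 3456 = 265.3
b = Sxy/Sxx = 265.3/114.7 = 2.312990
a = ȳ − b·x̄ = 20.571429 − 2.312990·24 = -34.940341

-34.940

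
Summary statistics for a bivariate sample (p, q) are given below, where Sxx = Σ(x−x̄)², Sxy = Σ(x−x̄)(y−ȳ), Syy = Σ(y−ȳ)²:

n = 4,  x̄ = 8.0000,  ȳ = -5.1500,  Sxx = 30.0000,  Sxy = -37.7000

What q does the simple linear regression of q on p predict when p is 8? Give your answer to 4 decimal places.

b = Sxy/Sxx = -37.7/30 = -1.256667
a = ȳ − b·x̄ = -5.15 − (-1.256667)·8 = 4.903333
ŷ(8) = a + b·8 = 4.903333 + (-1.256667)·8 = -5.15

-5.1500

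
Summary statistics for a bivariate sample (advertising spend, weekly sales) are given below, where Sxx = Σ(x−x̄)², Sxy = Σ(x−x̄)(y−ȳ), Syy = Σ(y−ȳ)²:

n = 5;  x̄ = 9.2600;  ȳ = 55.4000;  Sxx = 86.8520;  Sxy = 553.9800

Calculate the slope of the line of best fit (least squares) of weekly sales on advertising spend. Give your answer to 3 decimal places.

6.378

b = Sxy/Sxx = 553.98/86.852 = 6.378437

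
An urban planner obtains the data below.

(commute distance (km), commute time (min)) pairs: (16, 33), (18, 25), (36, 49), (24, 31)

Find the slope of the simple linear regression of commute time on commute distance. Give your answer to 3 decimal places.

1.000

n = 4, Σx = 94, Σy = 138, Σxy = 3486, Σx² = 2452
Sxx = Σx² − (Σx)²/n = 2452 − 2209 = 243
Sxy = Σxy − (Σx)(Σy)/n = 3486 − 3243 = 243
b = Sxy/Sxx = 243/243 = 1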